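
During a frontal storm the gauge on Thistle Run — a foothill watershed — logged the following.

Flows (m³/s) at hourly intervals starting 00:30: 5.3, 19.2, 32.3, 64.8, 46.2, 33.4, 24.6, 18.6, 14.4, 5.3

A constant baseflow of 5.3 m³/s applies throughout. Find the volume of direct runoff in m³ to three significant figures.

V ≈ 7.60 × 10^5 m³

Direct-runoff ordinates (Q − Q_b): 0.0, 13.9, 27.0, 59.5, 40.9, 28.1, 19.3, 13.3, 9.1, 0.0 m³/s.
ΣQ_DR = 211.1 m³/s.
With Δt = 1 h = 3600 s, V = ΣQ_DR · Δt = 211.1 × 3600 = 7.60 × 10^5 m³.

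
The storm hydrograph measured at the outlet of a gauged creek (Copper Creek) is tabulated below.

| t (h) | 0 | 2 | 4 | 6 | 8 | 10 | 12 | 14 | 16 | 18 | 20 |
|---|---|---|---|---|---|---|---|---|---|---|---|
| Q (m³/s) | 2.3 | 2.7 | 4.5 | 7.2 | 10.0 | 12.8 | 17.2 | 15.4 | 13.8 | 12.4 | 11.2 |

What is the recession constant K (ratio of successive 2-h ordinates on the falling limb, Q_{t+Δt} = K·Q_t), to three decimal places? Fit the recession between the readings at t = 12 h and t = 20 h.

K ≈ 0.898

Using the recession-limb readings at t = 12 h and t = 20 h: Q falls from 17.2 to 11.2 m³/s over 4 intervals.
K = (Q₂/Q₁)^(1/4) = (11.2/17.2)^(1/4) = 0.898.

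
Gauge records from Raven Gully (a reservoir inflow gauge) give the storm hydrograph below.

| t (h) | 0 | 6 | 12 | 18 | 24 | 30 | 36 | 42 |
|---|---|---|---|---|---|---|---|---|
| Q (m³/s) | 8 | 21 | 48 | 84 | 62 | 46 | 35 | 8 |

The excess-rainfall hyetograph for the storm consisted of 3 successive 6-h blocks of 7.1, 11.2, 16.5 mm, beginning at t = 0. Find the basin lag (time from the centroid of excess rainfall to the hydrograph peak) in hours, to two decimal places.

Centroid of excess rainfall: t_c = Σ P_i·t̄_i / ΣP_i = 10.6207 h (block centres at 3, 9, 15 h).
Hydrograph peak occurs at t = 18 h, so basin lag t_L = 18 − 10.6207 = 7.38 h.

t_L ≈ 7.38 h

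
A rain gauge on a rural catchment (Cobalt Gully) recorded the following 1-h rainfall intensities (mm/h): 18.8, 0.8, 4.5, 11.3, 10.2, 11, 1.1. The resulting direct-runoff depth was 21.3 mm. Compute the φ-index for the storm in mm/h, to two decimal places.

Only the 4 blocks with intensity above φ contribute runoff: 18.8, 11.3, 10.2, 11 mm/h.
Σ(I−φ)·Δt = d  ⇒  (18.8+11.3+10.2+11 − 4φ)·1 = 21.3
φ = (51.30 − 21.3/1) / 4 = 7.50 mm/h.

φ ≈ 7.50 mm/h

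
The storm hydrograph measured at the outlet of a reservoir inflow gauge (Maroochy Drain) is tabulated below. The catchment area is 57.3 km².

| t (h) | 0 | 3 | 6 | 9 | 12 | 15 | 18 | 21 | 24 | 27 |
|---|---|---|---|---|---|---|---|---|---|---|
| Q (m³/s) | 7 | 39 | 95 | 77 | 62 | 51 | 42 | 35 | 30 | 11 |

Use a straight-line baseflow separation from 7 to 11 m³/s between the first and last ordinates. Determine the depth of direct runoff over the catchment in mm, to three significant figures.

Direct runoff: 0.00, 31.56, 87.11, 68.67, 53.22, 41.78, 32.33, 24.89, 19.44, 0.00 m³/s; ΣQ_DR = 359.0 m³/s.
V = ΣQ_DR · Δt = 359.0 × 10800 s = 3.877 × 10^6 m³.
Over A = 57.3 km², depth = V / A = 67.7 mm.

d ≈ 67.7 mm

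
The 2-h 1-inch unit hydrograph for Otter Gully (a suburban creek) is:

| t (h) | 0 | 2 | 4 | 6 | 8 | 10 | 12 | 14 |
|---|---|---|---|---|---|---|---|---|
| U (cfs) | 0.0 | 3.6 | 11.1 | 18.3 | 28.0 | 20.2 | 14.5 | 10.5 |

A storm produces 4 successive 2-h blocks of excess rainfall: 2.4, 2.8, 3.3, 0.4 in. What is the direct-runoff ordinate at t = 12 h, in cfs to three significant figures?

By discrete convolution, Q_j = Σ (P_i / 1 in) · U_{j−i}.
At t = 12 h (j=6): Q = (2.4/1)·14.5 + (2.8/1)·20.2 + (3.3/1)·28.0 + (0.4/1)·18.3 = 191 cfs.

Q ≈ 191 cfs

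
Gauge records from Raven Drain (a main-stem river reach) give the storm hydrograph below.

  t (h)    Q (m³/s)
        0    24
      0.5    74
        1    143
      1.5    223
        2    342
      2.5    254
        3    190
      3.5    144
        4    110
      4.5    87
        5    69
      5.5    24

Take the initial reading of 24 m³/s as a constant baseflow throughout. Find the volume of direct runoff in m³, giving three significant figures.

Direct-runoff ordinates (Q − Q_b): 0.0, 50.0, 119.0, 199.0, 318.0, 230.0, 166.0, 120.0, 86.0, 63.0, 45.0, 0.0 m³/s.
ΣQ_DR = 1396 m³/s.
With Δt = 0.5 h = 1800 s, V = ΣQ_DR · Δt = 1396 × 1800 = 2.51 × 10^6 m³.

V ≈ 2.51 × 10^6 m³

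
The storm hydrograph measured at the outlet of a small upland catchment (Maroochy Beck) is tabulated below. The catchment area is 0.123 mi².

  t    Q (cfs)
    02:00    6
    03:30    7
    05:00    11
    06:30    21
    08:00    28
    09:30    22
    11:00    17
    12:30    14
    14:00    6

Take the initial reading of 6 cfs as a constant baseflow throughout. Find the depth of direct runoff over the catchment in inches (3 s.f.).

d ≈ 1.47 in

Direct runoff: 0.0, 1.0, 5.0, 15.0, 22.0, 16.0, 11.0, 8.0, 0.0 cfs; ΣQ_DR = 78.00 cfs.
V = ΣQ_DR · Δt = 78.00 × 5400 s = 4.212 × 10^5 ft³.
Over A = 0.123 mi², depth = V / A = 1.47 in.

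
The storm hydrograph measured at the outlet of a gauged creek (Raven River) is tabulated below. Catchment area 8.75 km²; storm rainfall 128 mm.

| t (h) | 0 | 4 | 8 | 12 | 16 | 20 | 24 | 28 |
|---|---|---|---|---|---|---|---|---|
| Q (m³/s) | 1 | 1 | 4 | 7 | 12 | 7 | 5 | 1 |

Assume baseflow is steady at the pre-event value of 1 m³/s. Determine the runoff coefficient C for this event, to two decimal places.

ΣQ_DR = 30.00 m³/s; V = ΣQ_DR·Δt = 4.320 × 10^5 m³.
Runoff depth d = V / A = 49.37 mm.
C = d / P = 49.37 / 128 = 0.39.

C ≈ 0.39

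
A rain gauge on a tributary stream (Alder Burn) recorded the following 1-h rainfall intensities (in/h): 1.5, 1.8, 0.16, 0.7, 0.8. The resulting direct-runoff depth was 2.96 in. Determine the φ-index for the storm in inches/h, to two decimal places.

φ ≈ 0.46 in/h

Only the 4 blocks with intensity above φ contribute runoff: 1.5, 1.8, 0.7, 0.8 in/h.
Σ(I−φ)·Δt = d  ⇒  (1.5+1.8+0.7+0.8 − 4φ)·1 = 2.96
φ = (4.800 − 2.96/1) / 4 = 0.46 in/h.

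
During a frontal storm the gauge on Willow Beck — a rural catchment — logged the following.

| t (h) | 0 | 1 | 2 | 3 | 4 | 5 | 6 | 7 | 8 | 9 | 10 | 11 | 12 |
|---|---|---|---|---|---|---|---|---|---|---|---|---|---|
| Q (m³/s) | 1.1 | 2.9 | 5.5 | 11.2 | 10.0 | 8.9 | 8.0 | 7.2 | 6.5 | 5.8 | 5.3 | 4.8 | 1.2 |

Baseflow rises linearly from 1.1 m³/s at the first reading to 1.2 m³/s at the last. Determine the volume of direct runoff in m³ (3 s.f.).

V ≈ 2.28 × 10^5 m³

Direct-runoff ordinates (Q − Q_b): 0.00, 1.79, 4.38, 10.07, 8.87, 7.76, 6.85, 6.04, 5.33, 4.62, 4.12, 3.61, 0.00 m³/s.
ΣQ_DR = 63.45 m³/s.
With Δt = 1 h = 3600 s, V = ΣQ_DR · Δt = 63.45 × 3600 = 2.28 × 10^5 m³.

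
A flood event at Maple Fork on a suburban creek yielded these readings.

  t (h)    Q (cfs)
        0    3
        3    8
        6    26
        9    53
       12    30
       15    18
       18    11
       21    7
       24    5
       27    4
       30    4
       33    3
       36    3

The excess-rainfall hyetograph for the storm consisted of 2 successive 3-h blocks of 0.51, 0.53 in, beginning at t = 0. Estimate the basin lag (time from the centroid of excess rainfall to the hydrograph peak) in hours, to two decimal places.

Centroid of excess rainfall: t_c = Σ P_i·t̄_i / ΣP_i = 3.0288 h (block centres at 1.5, 4.5 h).
Hydrograph peak occurs at t = 9 h, so basin lag t_L = 9 − 3.0288 = 5.97 h.

t_L ≈ 5.97 h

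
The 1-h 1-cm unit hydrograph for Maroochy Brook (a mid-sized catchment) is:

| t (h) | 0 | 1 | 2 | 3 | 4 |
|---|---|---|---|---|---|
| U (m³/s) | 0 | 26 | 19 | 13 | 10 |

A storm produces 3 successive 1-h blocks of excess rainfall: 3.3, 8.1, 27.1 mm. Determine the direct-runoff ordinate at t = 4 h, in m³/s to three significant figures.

Q ≈ 65.3 m³/s

By discrete convolution, Q_j = Σ (P_i / 10 mm) · U_{j−i}.
At t = 4 h (j=4): Q = (3.3/10)·10 + (8.1/10)·13 + (27.1/10)·19 = 65.3 m³/s.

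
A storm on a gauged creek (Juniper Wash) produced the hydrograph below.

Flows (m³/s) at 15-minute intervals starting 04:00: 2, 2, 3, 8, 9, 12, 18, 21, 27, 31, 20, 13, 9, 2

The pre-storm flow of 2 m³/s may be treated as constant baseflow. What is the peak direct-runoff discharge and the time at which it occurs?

Subtracting baseflow gives direct-runoff ordinates: 0.0, 0.0, 1.0, 6.0, 7.0, 10.0, 16.0, 19.0, 25.0, 29.0, 18.0, 11.0, 7.0, 0.0 m³/s.
The maximum is 29.0 m³/s, occurring at the reading for t = 06:15.

Q_p = 29.0 m³/s at t = 06:15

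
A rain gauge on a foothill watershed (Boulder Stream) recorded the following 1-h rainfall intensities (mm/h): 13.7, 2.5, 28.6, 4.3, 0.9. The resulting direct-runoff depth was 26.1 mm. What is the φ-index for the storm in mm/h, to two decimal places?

φ ≈ 8.10 mm/h

Only the 2 blocks with intensity above φ contribute runoff: 13.7, 28.6 mm/h.
Σ(I−φ)·Δt = d  ⇒  (13.7+28.6 − 2φ)·1 = 26.1
φ = (42.30 − 26.1/1) / 2 = 8.10 mm/h.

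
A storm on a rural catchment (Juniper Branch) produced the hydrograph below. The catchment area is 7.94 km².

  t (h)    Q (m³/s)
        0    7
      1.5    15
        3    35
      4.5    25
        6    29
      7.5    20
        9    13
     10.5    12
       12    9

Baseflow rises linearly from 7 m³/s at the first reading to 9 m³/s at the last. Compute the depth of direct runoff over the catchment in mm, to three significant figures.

d ≈ 63.2 mm

Direct runoff: 0.00, 7.75, 27.50, 17.25, 21.00, 11.75, 4.50, 3.25, 0.00 m³/s; ΣQ_DR = 93.00 m³/s.
V = ΣQ_DR · Δt = 93.00 × 5400 s = 5.022 × 10^5 m³.
Over A = 7.94 km², depth = V / A = 63.2 mm.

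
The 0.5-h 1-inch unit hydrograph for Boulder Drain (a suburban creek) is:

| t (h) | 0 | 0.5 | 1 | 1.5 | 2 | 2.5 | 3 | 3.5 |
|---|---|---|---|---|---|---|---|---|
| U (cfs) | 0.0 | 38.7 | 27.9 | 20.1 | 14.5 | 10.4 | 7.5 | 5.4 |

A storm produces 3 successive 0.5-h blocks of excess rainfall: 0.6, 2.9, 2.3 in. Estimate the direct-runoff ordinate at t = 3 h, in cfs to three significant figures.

By discrete convolution, Q_j = Σ (P_i / 1 in) · U_{j−i}.
At t = 3 h (j=6): Q = (0.6/1)·7.5 + (2.9/1)·10.4 + (2.3/1)·14.5 = 68.0 cfs.

Q ≈ 68.0 cfs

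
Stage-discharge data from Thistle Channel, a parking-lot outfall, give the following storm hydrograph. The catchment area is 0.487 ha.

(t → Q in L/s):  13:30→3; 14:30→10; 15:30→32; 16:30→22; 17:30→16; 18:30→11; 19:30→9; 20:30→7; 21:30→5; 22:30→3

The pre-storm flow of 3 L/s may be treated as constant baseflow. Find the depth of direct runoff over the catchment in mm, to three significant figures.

d ≈ 65.1 mm

Direct runoff: 0.0, 7.0, 29.0, 19.0, 13.0, 8.0, 6.0, 4.0, 2.0, 0.0 L/s; ΣQ_DR = 88.00 L/s.
V = ΣQ_DR · Δt = 88.00 × 3600 s = 3.168 × 10^5 L.
Over A = 0.487 ha, depth = V / A = 65.1 mm.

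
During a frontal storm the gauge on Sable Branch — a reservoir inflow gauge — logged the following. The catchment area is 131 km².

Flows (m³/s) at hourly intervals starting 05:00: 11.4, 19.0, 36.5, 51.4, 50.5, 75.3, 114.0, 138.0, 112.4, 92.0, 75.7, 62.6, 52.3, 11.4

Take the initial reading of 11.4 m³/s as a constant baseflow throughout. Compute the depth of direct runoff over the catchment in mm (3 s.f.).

Direct runoff: 0.0, 7.6, 25.1, 40.0, 39.1, 63.9, 102.6, 126.6, 101.0, 80.6, 64.3, 51.2, 40.9, 0.0 m³/s; ΣQ_DR = 742.9 m³/s.
V = ΣQ_DR · Δt = 742.9 × 3600 s = 2.674 × 10^6 m³.
Over A = 131 km², depth = V / A = 20.4 mm.

d ≈ 20.4 mm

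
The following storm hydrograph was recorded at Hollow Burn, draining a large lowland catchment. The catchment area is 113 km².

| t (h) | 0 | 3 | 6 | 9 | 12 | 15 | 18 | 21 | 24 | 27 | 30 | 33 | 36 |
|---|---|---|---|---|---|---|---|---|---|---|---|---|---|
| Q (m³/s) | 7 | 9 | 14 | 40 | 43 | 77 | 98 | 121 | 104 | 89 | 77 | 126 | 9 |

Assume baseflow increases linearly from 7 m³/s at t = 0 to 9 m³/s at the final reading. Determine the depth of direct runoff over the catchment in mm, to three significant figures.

Direct runoff: 0.00, 1.83, 6.67, 32.50, 35.33, 69.17, 90.00, 112.83, 95.67, 80.50, 68.33, 117.17, 0.00 m³/s; ΣQ_DR = 710.0 m³/s.
V = ΣQ_DR · Δt = 710.0 × 10800 s = 7.668 × 10^6 m³.
Over A = 113 km², depth = V / A = 67.9 mm.

d ≈ 67.9 mm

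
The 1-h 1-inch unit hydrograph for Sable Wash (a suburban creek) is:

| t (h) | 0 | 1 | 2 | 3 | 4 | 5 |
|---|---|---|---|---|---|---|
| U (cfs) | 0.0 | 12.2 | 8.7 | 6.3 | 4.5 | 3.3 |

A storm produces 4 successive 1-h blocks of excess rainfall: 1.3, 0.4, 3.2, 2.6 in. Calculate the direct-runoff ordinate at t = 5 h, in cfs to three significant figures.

Q ≈ 48.9 cfs

By discrete convolution, Q_j = Σ (P_i / 1 in) · U_{j−i}.
At t = 5 h (j=5): Q = (1.3/1)·3.3 + (0.4/1)·4.5 + (3.2/1)·6.3 + (2.6/1)·8.7 = 48.9 cfs.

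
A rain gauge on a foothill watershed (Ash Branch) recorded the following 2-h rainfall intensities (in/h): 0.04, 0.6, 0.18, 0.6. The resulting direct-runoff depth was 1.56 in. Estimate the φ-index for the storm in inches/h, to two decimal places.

Only the 2 blocks with intensity above φ contribute runoff: 0.6, 0.6 in/h.
Σ(I−φ)·Δt = d  ⇒  (0.6+0.6 − 2φ)·2 = 1.56
φ = (1.200 − 1.56/2) / 2 = 0.21 in/h.

φ ≈ 0.21 in/h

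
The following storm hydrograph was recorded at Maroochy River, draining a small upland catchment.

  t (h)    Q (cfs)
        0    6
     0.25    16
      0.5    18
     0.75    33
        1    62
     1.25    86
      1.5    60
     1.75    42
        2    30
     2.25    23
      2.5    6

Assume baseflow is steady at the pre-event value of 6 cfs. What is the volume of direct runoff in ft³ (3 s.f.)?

V ≈ 2.84 × 10^5 ft³

Direct-runoff ordinates (Q − Q_b): 0.0, 10.0, 12.0, 27.0, 56.0, 80.0, 54.0, 36.0, 24.0, 17.0, 0.0 cfs.
ΣQ_DR = 316.0 cfs.
With Δt = 0.25 h = 900 s, V = ΣQ_DR · Δt = 316.0 × 900 = 2.84 × 10^5 ft³.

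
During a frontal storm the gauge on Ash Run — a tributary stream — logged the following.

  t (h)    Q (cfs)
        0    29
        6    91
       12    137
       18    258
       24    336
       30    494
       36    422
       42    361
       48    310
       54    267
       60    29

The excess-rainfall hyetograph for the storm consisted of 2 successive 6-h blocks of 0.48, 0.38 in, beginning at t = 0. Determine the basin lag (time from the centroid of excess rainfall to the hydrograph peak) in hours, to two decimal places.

Centroid of excess rainfall: t_c = Σ P_i·t̄_i / ΣP_i = 5.6512 h (block centres at 3, 9 h).
Hydrograph peak occurs at t = 30 h, so basin lag t_L = 30 − 5.6512 = 24.35 h.

t_L ≈ 24.35 h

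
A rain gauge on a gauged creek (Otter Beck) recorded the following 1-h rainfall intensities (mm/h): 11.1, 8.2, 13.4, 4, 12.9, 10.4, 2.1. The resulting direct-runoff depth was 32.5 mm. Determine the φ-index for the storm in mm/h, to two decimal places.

Only the 5 blocks with intensity above φ contribute runoff: 11.1, 8.2, 13.4, 12.9, 10.4 mm/h.
Σ(I−φ)·Δt = d  ⇒  (11.1+8.2+13.4+12.9+10.4 − 5φ)·1 = 32.5
φ = (56.00 − 32.5/1) / 5 = 4.70 mm/h.

φ ≈ 4.70 mm/h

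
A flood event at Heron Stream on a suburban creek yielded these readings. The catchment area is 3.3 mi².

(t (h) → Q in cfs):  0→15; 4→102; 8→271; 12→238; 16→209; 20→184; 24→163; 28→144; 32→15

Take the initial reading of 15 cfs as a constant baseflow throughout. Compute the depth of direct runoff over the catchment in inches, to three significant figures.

Direct runoff: 0.0, 87.0, 256.0, 223.0, 194.0, 169.0, 148.0, 129.0, 0.0 cfs; ΣQ_DR = 1206 cfs.
V = ΣQ_DR · Δt = 1206 × 14400 s = 1.737 × 10^7 ft³.
Over A = 3.3 mi², depth = V / A = 2.27 in.

d ≈ 2.27 in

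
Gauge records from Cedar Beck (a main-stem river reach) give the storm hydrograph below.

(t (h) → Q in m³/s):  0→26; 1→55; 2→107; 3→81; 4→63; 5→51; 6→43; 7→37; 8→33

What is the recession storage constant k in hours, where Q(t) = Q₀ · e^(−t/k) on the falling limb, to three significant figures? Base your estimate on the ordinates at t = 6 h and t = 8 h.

k ≈ 7.56 h

On the falling limb, Q drops from 43 to 33 m³/s between t = 6 h and t = 8 h (Δt = 2 h).
k = −Δt / ln(Q₂/Q₁) = −2 / ln(33/43) = 7.56 h.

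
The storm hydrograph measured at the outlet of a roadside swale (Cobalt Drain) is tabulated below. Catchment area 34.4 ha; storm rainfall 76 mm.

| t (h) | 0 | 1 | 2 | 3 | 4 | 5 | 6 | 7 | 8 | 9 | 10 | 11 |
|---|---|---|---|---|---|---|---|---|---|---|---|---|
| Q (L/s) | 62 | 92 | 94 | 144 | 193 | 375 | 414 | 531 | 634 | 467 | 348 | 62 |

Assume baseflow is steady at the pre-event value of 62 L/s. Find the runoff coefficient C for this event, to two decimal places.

C ≈ 0.37

ΣQ_DR = 2672 L/s; V = ΣQ_DR·Δt = 9.619 × 10^6 L.
Runoff depth d = V / A = 27.96 mm.
C = d / P = 27.96 / 76 = 0.37.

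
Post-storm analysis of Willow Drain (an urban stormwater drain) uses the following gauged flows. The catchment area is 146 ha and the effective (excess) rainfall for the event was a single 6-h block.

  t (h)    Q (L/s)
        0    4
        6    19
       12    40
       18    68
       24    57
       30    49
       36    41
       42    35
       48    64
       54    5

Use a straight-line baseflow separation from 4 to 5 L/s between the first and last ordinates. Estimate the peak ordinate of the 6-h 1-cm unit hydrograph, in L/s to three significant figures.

Direct runoff: 0.00, 14.89, 35.78, 63.67, 52.56, 44.44, 36.33, 30.22, 59.11, 0.00 L/s; ΣQ_DR = 337.0 L/s, peak = 63.67 L/s.
Runoff depth d = ΣQ_DR·Δt / A = 337.0 × 21600 / (146 ha) = 4.986 mm.
The 1-cm UH is the DRH scaled by (10 mm)/d, so U_p = 63.67 × 10/4.986 = 128 L/s.

U_p ≈ 128 L/s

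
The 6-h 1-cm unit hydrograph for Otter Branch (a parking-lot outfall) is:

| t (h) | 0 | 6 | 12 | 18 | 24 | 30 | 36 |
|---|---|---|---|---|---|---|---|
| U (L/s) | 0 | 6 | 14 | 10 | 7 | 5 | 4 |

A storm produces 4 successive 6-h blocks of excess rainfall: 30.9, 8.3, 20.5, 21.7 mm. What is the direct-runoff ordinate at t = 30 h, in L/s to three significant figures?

By discrete convolution, Q_j = Σ (P_i / 10 mm) · U_{j−i}.
At t = 30 h (j=5): Q = (30.9/10)·5 + (8.3/10)·7 + (20.5/10)·10 + (21.7/10)·14 = 72.1 L/s.

Q ≈ 72.1 L/s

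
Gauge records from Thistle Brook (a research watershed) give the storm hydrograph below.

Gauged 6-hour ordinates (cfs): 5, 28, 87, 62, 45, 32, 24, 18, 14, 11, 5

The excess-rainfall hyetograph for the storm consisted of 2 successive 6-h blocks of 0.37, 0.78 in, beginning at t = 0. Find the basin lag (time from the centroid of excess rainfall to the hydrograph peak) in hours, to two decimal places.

t_L ≈ 4.93 h

Centroid of excess rainfall: t_c = Σ P_i·t̄_i / ΣP_i = 7.0696 h (block centres at 3, 9 h).
Hydrograph peak occurs at t = 12 h, so basin lag t_L = 12 − 7.0696 = 4.93 h.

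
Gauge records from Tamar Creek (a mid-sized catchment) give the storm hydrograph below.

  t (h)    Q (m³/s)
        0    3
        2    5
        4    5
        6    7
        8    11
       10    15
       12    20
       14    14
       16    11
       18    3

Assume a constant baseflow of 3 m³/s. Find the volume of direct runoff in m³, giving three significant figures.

Direct-runoff ordinates (Q − Q_b): 0.0, 2.0, 2.0, 4.0, 8.0, 12.0, 17.0, 11.0, 8.0, 0.0 m³/s.
ΣQ_DR = 64.00 m³/s.
With Δt = 2 h = 7200 s, V = ΣQ_DR · Δt = 64.00 × 7200 = 4.61 × 10^5 m³.

V ≈ 4.61 × 10^5 m³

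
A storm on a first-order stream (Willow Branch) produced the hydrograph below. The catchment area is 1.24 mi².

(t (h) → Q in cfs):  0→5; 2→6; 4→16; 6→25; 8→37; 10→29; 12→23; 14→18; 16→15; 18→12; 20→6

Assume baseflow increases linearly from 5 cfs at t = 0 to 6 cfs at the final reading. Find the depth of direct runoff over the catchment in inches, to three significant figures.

Direct runoff: 0.00, 0.90, 10.80, 19.70, 31.60, 23.50, 17.40, 12.30, 9.20, 6.10, 0.00 cfs; ΣQ_DR = 131.5 cfs.
V = ΣQ_DR · Δt = 131.5 × 7200 s = 9.468 × 10^5 ft³.
Over A = 1.24 mi², depth = V / A = 0.329 in.

d ≈ 0.329 in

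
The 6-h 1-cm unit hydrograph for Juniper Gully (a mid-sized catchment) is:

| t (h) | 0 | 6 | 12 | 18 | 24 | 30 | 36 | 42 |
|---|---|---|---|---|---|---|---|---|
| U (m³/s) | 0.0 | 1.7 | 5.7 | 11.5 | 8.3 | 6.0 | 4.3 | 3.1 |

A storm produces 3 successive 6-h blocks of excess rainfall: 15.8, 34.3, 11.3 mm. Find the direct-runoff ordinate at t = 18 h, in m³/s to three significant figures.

By discrete convolution, Q_j = Σ (P_i / 10 mm) · U_{j−i}.
At t = 18 h (j=3): Q = (15.8/10)·11.5 + (34.3/10)·5.7 + (11.3/10)·1.7 = 39.6 m³/s.

Q ≈ 39.6 m³/s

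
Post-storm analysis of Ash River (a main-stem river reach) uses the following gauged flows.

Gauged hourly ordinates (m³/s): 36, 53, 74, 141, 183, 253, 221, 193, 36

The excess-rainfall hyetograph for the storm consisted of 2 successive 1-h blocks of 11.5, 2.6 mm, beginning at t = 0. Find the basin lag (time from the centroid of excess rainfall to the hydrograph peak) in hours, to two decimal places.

Centroid of excess rainfall: t_c = Σ P_i·t̄_i / ΣP_i = 0.6844 h (block centres at 0.5, 1.5 h).
Hydrograph peak occurs at t = 5 h, so basin lag t_L = 5 − 0.6844 = 4.32 h.

t_L ≈ 4.32 h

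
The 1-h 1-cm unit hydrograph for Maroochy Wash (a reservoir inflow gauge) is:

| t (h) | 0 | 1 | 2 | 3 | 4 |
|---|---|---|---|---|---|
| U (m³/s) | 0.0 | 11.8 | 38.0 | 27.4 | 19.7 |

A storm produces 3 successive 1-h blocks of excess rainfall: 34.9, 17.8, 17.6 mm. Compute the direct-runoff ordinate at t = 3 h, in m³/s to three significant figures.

Q ≈ 184 m³/s

By discrete convolution, Q_j = Σ (P_i / 10 mm) · U_{j−i}.
At t = 3 h (j=3): Q = (34.9/10)·27.4 + (17.8/10)·38.0 + (17.6/10)·11.8 = 184 m³/s.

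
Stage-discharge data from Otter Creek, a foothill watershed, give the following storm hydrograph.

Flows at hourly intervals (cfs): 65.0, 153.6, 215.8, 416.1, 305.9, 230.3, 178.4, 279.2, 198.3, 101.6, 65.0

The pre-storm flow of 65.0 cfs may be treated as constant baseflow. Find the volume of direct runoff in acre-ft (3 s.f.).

V ≈ 123 acre-ft

Direct-runoff ordinates (Q − Q_b): 0.0, 88.6, 150.8, 351.1, 240.9, 165.3, 113.4, 214.2, 133.3, 36.6, 0.0 cfs.
ΣQ_DR = 1494 cfs.
With Δt = 1 h = 3600 s, V = ΣQ_DR · Δt = 1494 × 3600 = 5.38 × 10^6 ft³ = 123 acre-ft.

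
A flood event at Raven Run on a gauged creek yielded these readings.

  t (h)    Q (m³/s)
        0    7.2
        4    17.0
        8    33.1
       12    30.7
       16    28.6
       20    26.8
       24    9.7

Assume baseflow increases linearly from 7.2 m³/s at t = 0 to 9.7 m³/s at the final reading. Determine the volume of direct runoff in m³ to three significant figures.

Direct-runoff ordinates (Q − Q_b): 0.00, 9.38, 25.07, 22.25, 19.73, 17.52, 0.00 m³/s.
ΣQ_DR = 93.95 m³/s.
With Δt = 4 h = 14400 s, V = ΣQ_DR · Δt = 93.95 × 14400 = 1.35 × 10^6 m³.

V ≈ 1.35 × 10^6 m³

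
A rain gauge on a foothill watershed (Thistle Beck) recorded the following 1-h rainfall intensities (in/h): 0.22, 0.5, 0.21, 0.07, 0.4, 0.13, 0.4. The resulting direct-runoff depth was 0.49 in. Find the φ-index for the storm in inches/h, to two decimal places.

φ ≈ 0.27 in/h

Only the 3 blocks with intensity above φ contribute runoff: 0.5, 0.4, 0.4 in/h.
Σ(I−φ)·Δt = d  ⇒  (0.5+0.4+0.4 − 3φ)·1 = 0.49
φ = (1.300 − 0.49/1) / 3 = 0.27 in/h.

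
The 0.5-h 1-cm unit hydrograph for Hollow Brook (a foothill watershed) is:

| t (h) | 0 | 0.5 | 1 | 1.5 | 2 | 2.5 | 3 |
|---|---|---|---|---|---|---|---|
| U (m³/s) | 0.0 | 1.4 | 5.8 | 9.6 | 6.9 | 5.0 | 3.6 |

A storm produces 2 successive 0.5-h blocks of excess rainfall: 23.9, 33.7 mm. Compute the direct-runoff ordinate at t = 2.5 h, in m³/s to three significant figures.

Q ≈ 35.2 m³/s

By discrete convolution, Q_j = Σ (P_i / 10 mm) · U_{j−i}.
At t = 2.5 h (j=5): Q = (23.9/10)·5.0 + (33.7/10)·6.9 = 35.2 m³/s.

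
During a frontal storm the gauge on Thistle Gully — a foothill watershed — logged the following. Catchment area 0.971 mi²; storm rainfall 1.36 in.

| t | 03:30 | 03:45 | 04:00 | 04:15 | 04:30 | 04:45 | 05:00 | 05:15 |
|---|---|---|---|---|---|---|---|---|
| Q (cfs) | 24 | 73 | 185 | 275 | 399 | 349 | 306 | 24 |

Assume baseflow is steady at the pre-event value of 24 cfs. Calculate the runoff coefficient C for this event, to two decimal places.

C ≈ 0.42

ΣQ_DR = 1443 cfs; V = ΣQ_DR·Δt = 1.299 × 10^6 ft³.
Runoff depth d = V / A = 0.5757 in.
C = d / P = 0.5757 / 1.36 = 0.42.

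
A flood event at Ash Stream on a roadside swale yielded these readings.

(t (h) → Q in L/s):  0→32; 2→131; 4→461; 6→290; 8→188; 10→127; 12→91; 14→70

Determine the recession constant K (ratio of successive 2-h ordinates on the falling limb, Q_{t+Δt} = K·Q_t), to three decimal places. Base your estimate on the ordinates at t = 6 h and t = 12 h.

K ≈ 0.680

Using the recession-limb readings at t = 6 h and t = 12 h: Q falls from 290 to 91 L/s over 3 intervals.
K = (Q₂/Q₁)^(1/3) = (91/290)^(1/3) = 0.680.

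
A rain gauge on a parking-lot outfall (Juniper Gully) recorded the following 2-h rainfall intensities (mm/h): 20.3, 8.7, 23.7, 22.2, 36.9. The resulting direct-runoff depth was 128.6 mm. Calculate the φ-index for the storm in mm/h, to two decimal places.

Only the 4 blocks with intensity above φ contribute runoff: 20.3, 23.7, 22.2, 36.9 mm/h.
Σ(I−φ)·Δt = d  ⇒  (20.3+23.7+22.2+36.9 − 4φ)·2 = 128.6
φ = (103.1 − 128.6/2) / 4 = 9.70 mm/h.

φ ≈ 9.70 mm/h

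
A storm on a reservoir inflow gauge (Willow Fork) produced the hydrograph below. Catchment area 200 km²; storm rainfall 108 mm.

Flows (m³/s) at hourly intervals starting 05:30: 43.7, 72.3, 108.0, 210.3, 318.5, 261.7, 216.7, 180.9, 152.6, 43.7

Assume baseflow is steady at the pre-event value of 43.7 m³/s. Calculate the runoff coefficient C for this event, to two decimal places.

ΣQ_DR = 1171 m³/s; V = ΣQ_DR·Δt = 4.217 × 10^6 m³.
Runoff depth d = V / A = 21.09 mm.
C = d / P = 21.09 / 108 = 0.20.

C ≈ 0.20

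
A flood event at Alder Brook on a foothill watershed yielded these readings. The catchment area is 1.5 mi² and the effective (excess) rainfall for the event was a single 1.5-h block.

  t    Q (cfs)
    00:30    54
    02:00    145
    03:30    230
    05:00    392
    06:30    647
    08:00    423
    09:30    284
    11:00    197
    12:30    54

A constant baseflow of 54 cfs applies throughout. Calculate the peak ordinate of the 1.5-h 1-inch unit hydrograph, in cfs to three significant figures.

U_p ≈ 197 cfs

Direct runoff: 0.0, 91.0, 176.0, 338.0, 593.0, 369.0, 230.0, 143.0, 0.0 cfs; ΣQ_DR = 1940 cfs, peak = 593.0 cfs.
Runoff depth d = ΣQ_DR·Δt / A = 1940 × 5400 / (1.5 mi²) = 3.006 in.
The 1-inch UH is the DRH scaled by (1 in)/d, so U_p = 593.0 × 1/3.006 = 197 cfs.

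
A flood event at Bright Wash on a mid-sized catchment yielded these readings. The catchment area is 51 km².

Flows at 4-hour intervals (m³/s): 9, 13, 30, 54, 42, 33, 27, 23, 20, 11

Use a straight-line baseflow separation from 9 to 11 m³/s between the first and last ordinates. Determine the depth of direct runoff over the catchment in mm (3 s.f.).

d ≈ 45.7 mm

Direct runoff: 0.00, 3.78, 20.56, 44.33, 32.11, 22.89, 16.67, 12.44, 9.22, 0.00 m³/s; ΣQ_DR = 162.0 m³/s.
V = ΣQ_DR · Δt = 162.0 × 14400 s = 2.333 × 10^6 m³.
Over A = 51 km², depth = V / A = 45.7 mm.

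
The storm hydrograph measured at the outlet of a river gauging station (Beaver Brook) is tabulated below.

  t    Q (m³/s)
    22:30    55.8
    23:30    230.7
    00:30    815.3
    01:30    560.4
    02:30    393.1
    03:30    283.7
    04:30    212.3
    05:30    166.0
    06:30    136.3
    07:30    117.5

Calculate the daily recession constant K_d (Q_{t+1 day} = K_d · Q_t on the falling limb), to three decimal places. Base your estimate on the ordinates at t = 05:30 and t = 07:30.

Between t = 05:30 and t = 07:30 the flow falls from 166.0 to 117.5 m³/s over 2×1 h = 2 h.
Per-interval ratio K = (117.5/166.0)^(1/2) = 0.8413; K_d = K^(24/1) = 0.016.

K_d ≈ 0.016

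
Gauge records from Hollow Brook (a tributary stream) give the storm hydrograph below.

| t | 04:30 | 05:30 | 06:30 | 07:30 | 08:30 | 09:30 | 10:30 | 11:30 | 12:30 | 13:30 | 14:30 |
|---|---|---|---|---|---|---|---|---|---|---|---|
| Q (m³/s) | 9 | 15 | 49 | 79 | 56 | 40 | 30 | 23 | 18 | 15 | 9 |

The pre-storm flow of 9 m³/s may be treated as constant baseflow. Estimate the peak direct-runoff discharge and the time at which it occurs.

Subtracting baseflow gives direct-runoff ordinates: 0.0, 6.0, 40.0, 70.0, 47.0, 31.0, 21.0, 14.0, 9.0, 6.0, 0.0 m³/s.
The maximum is 70.0 m³/s, occurring at the reading for t = 07:30.

Q_p = 70.0 m³/s at t = 07:30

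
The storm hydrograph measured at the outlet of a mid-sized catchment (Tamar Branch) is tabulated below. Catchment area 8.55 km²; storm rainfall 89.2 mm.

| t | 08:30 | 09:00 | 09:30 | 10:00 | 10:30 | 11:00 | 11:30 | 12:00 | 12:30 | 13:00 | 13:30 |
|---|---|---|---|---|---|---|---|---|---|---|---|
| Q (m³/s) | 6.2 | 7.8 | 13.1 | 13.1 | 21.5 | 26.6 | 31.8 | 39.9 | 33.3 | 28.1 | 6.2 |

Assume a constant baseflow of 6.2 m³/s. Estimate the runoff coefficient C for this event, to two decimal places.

C ≈ 0.38

ΣQ_DR = 159.4 m³/s; V = ΣQ_DR·Δt = 2.869 × 10^5 m³.
Runoff depth d = V / A = 33.56 mm.
C = d / P = 33.56 / 89.2 = 0.38.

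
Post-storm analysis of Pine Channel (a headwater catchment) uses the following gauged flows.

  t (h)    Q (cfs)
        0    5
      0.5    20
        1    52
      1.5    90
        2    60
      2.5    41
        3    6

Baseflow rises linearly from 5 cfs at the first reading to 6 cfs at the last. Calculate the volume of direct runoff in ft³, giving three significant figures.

Direct-runoff ordinates (Q − Q_b): 0.00, 14.83, 46.67, 84.50, 54.33, 35.17, 0.00 cfs.
ΣQ_DR = 235.5 cfs.
With Δt = 0.5 h = 1800 s, V = ΣQ_DR · Δt = 235.5 × 1800 = 4.24 × 10^5 ft³.

V ≈ 4.24 × 10^5 ft³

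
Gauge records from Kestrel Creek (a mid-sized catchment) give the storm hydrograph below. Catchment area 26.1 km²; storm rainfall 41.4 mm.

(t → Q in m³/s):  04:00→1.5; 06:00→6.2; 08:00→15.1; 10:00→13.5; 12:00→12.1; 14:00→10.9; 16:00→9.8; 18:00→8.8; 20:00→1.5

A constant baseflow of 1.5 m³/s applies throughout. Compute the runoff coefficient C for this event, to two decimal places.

C ≈ 0.44

ΣQ_DR = 65.90 m³/s; V = ΣQ_DR·Δt = 4.745 × 10^5 m³.
Runoff depth d = V / A = 18.18 mm.
C = d / P = 18.18 / 41.4 = 0.44.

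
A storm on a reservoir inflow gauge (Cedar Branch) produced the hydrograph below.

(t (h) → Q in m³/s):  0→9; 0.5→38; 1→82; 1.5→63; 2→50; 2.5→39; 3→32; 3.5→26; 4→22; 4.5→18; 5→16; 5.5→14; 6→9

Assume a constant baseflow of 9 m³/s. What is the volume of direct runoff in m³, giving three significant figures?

V ≈ 5.42 × 10^5 m³

Direct-runoff ordinates (Q − Q_b): 0.0, 29.0, 73.0, 54.0, 41.0, 30.0, 23.0, 17.0, 13.0, 9.0, 7.0, 5.0, 0.0 m³/s.
ΣQ_DR = 301.0 m³/s.
With Δt = 0.5 h = 1800 s, V = ΣQ_DR · Δt = 301.0 × 1800 = 5.42 × 10^5 m³.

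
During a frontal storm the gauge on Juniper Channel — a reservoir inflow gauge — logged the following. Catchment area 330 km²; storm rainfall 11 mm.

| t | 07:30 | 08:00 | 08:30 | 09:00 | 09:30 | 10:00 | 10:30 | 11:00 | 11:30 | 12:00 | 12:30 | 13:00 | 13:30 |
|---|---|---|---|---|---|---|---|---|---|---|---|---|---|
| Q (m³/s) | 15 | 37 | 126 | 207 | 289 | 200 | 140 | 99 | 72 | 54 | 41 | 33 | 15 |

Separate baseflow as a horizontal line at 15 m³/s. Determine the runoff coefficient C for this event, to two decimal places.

C ≈ 0.56

ΣQ_DR = 1133 m³/s; V = ΣQ_DR·Δt = 2.039 × 10^6 m³.
Runoff depth d = V / A = 6.180 mm.
C = d / P = 6.180 / 11 = 0.56.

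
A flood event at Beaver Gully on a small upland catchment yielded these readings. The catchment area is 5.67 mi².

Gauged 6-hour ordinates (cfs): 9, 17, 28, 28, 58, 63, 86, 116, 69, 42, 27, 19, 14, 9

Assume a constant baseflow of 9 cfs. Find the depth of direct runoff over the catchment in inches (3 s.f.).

Direct runoff: 0.0, 8.0, 19.0, 19.0, 49.0, 54.0, 77.0, 107.0, 60.0, 33.0, 18.0, 10.0, 5.0, 0.0 cfs; ΣQ_DR = 459.0 cfs.
V = ΣQ_DR · Δt = 459.0 × 21600 s = 9.914 × 10^6 ft³.
Over A = 5.67 mi², depth = V / A = 0.753 in.

d ≈ 0.753 in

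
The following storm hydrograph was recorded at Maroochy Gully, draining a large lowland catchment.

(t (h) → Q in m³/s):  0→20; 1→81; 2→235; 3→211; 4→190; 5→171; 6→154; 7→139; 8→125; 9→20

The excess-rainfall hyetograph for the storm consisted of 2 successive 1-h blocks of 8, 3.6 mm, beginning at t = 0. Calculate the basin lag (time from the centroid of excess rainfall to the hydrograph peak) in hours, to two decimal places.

t_L ≈ 1.19 h

Centroid of excess rainfall: t_c = Σ P_i·t̄_i / ΣP_i = 0.8103 h (block centres at 0.5, 1.5 h).
Hydrograph peak occurs at t = 2 h, so basin lag t_L = 2 − 0.8103 = 1.19 h.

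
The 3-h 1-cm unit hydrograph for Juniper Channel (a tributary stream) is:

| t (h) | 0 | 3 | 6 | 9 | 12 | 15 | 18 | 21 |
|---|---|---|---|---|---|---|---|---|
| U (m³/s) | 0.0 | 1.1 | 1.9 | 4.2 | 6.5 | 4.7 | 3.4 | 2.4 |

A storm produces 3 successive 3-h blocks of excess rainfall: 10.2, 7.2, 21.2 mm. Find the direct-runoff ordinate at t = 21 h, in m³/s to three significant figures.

By discrete convolution, Q_j = Σ (P_i / 10 mm) · U_{j−i}.
At t = 21 h (j=7): Q = (10.2/10)·2.4 + (7.2/10)·3.4 + (21.2/10)·4.7 = 14.9 m³/s.

Q ≈ 14.9 m³/s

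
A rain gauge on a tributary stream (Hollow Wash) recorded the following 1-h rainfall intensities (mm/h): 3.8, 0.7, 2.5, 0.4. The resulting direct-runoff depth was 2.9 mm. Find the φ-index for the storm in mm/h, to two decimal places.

φ ≈ 1.70 mm/h

Only the 2 blocks with intensity above φ contribute runoff: 3.8, 2.5 mm/h.
Σ(I−φ)·Δt = d  ⇒  (3.8+2.5 − 2φ)·1 = 2.9
φ = (6.300 − 2.9/1) / 2 = 1.70 mm/h.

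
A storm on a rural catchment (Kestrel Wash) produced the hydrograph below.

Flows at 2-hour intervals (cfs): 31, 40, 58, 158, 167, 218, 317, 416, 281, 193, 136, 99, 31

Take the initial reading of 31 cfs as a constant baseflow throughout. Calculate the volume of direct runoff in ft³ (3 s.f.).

V ≈ 1.25 × 10^7 ft³

Direct-runoff ordinates (Q − Q_b): 0.0, 9.0, 27.0, 127.0, 136.0, 187.0, 286.0, 385.0, 250.0, 162.0, 105.0, 68.0, 0.0 cfs.
ΣQ_DR = 1742 cfs.
With Δt = 2 h = 7200 s, V = ΣQ_DR · Δt = 1742 × 7200 = 1.25 × 10^7 ft³.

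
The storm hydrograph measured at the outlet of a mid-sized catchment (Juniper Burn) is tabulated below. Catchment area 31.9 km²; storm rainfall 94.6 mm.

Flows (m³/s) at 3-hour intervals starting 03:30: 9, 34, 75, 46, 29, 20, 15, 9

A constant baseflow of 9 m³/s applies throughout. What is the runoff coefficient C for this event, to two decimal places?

ΣQ_DR = 165.0 m³/s; V = ΣQ_DR·Δt = 1.782 × 10^6 m³.
Runoff depth d = V / A = 55.86 mm.
C = d / P = 55.86 / 94.6 = 0.59.

C ≈ 0.59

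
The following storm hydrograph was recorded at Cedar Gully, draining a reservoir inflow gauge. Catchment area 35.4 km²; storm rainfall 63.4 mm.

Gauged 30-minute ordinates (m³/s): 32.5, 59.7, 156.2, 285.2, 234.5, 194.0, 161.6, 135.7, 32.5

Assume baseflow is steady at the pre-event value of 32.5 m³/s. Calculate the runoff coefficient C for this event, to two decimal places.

C ≈ 0.80

ΣQ_DR = 999.4 m³/s; V = ΣQ_DR·Δt = 1.799 × 10^6 m³.
Runoff depth d = V / A = 50.82 mm.
C = d / P = 50.82 / 63.4 = 0.80.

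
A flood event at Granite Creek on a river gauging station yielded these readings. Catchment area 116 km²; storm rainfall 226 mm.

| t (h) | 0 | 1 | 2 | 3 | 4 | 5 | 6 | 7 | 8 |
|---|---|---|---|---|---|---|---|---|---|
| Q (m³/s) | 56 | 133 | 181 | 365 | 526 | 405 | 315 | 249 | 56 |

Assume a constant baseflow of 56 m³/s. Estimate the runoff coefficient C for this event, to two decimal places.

ΣQ_DR = 1782 m³/s; V = ΣQ_DR·Δt = 6.415 × 10^6 m³.
Runoff depth d = V / A = 55.30 mm.
C = d / P = 55.30 / 226 = 0.24.

C ≈ 0.24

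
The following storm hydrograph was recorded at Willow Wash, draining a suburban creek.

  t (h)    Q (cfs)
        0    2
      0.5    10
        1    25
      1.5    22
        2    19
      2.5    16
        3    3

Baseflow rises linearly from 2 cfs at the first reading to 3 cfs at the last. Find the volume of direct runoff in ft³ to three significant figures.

Direct-runoff ordinates (Q − Q_b): 0.00, 7.83, 22.67, 19.50, 16.33, 13.17, 0.00 cfs.
ΣQ_DR = 79.50 cfs.
With Δt = 0.5 h = 1800 s, V = ΣQ_DR · Δt = 79.50 × 1800 = 1.43 × 10^5 ft³.

V ≈ 1.43 × 10^5 ft³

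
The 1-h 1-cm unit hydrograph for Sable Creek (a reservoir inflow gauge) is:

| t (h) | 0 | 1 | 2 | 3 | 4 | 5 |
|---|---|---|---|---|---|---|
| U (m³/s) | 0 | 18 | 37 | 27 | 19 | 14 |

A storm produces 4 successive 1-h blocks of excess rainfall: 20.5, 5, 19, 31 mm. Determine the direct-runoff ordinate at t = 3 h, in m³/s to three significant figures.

By discrete convolution, Q_j = Σ (P_i / 10 mm) · U_{j−i}.
At t = 3 h (j=3): Q = (20.5/10)·27 + (5/10)·37 + (19/10)·18 + (31/10)·0 = 108 m³/s.

Q ≈ 108 m³/s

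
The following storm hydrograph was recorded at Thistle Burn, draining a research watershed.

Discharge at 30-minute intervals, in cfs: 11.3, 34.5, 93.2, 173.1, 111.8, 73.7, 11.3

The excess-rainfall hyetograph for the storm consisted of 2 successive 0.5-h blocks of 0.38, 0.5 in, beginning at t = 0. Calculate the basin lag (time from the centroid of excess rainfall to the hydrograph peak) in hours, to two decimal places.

Centroid of excess rainfall: t_c = Σ P_i·t̄_i / ΣP_i = 0.5341 h (block centres at 0.25, 0.75 h).
Hydrograph peak occurs at t = 1.5 h, so basin lag t_L = 1.5 − 0.5341 = 0.97 h.

t_L ≈ 0.97 h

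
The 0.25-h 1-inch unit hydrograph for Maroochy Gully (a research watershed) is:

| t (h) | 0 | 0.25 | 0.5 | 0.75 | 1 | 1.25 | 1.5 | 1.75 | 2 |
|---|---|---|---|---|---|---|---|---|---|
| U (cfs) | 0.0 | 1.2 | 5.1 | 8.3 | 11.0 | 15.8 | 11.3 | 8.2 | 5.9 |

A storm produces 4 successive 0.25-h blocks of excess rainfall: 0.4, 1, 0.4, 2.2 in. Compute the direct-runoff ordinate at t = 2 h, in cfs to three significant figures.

Q ≈ 49.8 cfs

By discrete convolution, Q_j = Σ (P_i / 1 in) · U_{j−i}.
At t = 2 h (j=8): Q = (0.4/1)·5.9 + (1/1)·8.2 + (0.4/1)·11.3 + (2.2/1)·15.8 = 49.8 cfs.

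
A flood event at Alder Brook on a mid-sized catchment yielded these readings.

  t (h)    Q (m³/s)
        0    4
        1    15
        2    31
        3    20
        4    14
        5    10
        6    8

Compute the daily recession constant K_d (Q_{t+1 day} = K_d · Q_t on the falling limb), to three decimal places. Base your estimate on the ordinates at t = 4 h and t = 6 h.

K_d ≈ 0.001

Between t = 4 h and t = 6 h the flow falls from 14 to 8 m³/s over 2×1 h = 2 h.
Per-interval ratio K = (8/14)^(1/2) = 0.7559; K_d = K^(24/1) = 0.001.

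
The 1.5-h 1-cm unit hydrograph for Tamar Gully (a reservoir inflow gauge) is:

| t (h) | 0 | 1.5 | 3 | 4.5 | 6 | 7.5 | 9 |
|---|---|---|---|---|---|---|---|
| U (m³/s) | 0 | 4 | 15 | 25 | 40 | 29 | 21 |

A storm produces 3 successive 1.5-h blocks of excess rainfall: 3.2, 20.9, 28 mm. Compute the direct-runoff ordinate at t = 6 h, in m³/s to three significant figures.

Q ≈ 107 m³/s

By discrete convolution, Q_j = Σ (P_i / 10 mm) · U_{j−i}.
At t = 6 h (j=4): Q = (3.2/10)·40 + (20.9/10)·25 + (28/10)·15 = 107 m³/s.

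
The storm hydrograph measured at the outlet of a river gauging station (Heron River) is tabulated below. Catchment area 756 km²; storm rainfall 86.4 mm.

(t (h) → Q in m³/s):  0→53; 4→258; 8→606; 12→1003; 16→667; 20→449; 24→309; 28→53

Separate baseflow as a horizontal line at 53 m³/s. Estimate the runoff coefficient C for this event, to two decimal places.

ΣQ_DR = 2974 m³/s; V = ΣQ_DR·Δt = 4.283 × 10^7 m³.
Runoff depth d = V / A = 56.65 mm.
C = d / P = 56.65 / 86.4 = 0.66.

C ≈ 0.66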